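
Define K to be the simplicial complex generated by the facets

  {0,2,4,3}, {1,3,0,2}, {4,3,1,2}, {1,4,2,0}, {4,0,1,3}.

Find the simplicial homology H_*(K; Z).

H_0 ≅ Z,  H_1 = 0,  H_2 = 0,  H_3 ≅ Z.

Fix the vertex order 0 < 1 < 2 < 3 < 4 and write every simplex with vertices in increasing order. Then dim K = 3 and the simplices of K are:

  0-simplices (5): [0], [1], [2], [3], [4]
  1-simplices (10): [0,1], [0,2], [0,3], [0,4], [1,2], [1,3], [1,4], [2,3], [2,4], [3,4]
  2-simplices (10): [0,1,2], [0,1,3], [0,1,4], [0,2,3], [0,2,4], [0,3,4], [1,2,3], [1,2,4], [1,3,4], [2,3,4]
  3-simplices (5): [0,1,2,3], [0,1,2,4], [0,1,3,4], [0,2,3,4], [1,2,3,4]

giving chain groups C_0 ≅ Z^5, C_1 ≅ Z^10, C_2 ≅ Z^10, C_3 ≅ Z^5.

∂_1: C_1 → C_0 maps an edge to its endpoints' difference, ∂[p,q] = q − p.
The 5×10 boundary matrix has rank 4 and Smith normal form diag(1,1,1,1).

Boundary ∂_2: C_2 → C_1 maps a triangle to the signed sum of its edges. For instance
  ∂[0,1,2] = [1,2] − [0,2] + [0,1],
  ∂[1,2,3] = [2,3] − [1,3] + [1,2].
This gives a 10×10 integer matrix of rank 6; reducing to Smith normal form yields diagonal entries (1,1,1,1,1,1).

The boundary map ∂_3: C_3 → C_2 sends each 3-simplex σ to the alternating sum Σ_i (−1)^i (σ with its i-th vertex removed). For instance
  ∂[0,1,2,4] = [1,2,4] − [0,2,4] + [0,1,4] − [0,1,2],
  ∂[0,1,2,3] = [1,2,3] − [0,2,3] + [0,1,3] − [0,1,2].
This gives a 10×5 integer matrix of rank 4; reducing to Smith normal form yields diagonal entries (1,1,1,1).

Reading off H_k = ker ∂_k / im ∂_{k+1}:

  H_0: rank C_0 − rank ∂_1 = 5 − 4 = 1, and the invariant factors of ∂_1 are all 1, so H_0 = Z.
  H_1: rank ker ∂_1 − rank ∂_2 = (10 − 4) − 6 = 0, and the invariant factors of ∂_2 are all 1, so H_1 = 0.
  H_2: rank ker ∂_2 − rank ∂_3 = (10 − 6) − 4 = 0, and the invariant factors of ∂_3 are all 1, so H_2 = 0.
  H_3: rank ker ∂_3 − rank ∂_4 = (5 − 4) − 0 = 1, and there is no ∂_4, so H_3 = Z.

(K is a triangulation of the 3-sphere S^3.)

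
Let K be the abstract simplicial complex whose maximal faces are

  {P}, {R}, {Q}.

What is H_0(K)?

H_0 ≅ Z^3.

Order the vertices as P < Q < R. Listing each simplex with vertices in this order, K has dimension 0 with simplices:

  0-simplices (3): P, Q, R

giving chain groups C_0 ≅ Z^3.

From H_k ≅ ker(∂_k) / im(∂_{k+1}) we obtain:

  H_0: rank C_0 − rank ∂_1 = 3 − 0 = 3, and there is no ∂_1, so H_0 = Z^3.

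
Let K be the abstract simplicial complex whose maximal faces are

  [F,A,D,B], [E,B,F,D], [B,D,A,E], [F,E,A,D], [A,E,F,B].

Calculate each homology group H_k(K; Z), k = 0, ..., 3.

H_0 = Z,  H_1 = 0,  H_2 = 0,  H_3 = Z.

We work with the vertex ordering A < B < D < E < F. The simplices of K, each written with vertices in increasing order, are:

  0-simplices (5): A, B, D, E, F
  1-simplices (10): AB, AD, AE, AF, BD, BE, BF, DE, DF, EF
  2-simplices (10): ABD, ABE, ABF, ADE, ADF, AEF, BDE, BDF, BEF, DEF
  3-simplices (5): ABDE, ABDF, ABEF, ADEF, BDEF

Hence C_0 ≅ Z^5, C_1 ≅ Z^10, C_2 ≅ Z^10, C_3 ≅ Z^5.

∂_1: C_1 → C_0 maps an edge to its endpoints' difference, ∂[p,q] = q − p. For instance
  ∂DF = F − D.
The 5×10 boundary matrix has rank 4 and Smith normal form diag(1,1,1,1).

The boundary map ∂_2: C_2 → C_1 acts by ∂[p,q,r] = [q,r] − [p,r] + [p,q]. For instance
  ∂BDE = DE − BE + BD,
  ∂ABF = BF − AF + AB.
As a 10×10 matrix over Z this has rank 6, with invariant factors (1,1,1,1,1,1).

∂_3: C_3 → C_2 sends each 3-simplex σ to the alternating sum Σ_i (−1)^i (σ with its i-th vertex removed). For instance
  ∂ABDE = BDE − ADE + ABE − ABD,
  ∂ABDF = BDF − ADF + ABF − ABD.
The resulting 10×5 matrix has rank 4, and its Smith normal form has invariant factors (1,1,1,1).

Computing H_k = (kernel of ∂_k) / (image of ∂_{k+1}):

  H_0: rank C_0 − rank ∂_1 = 5 − 4 = 1, and the invariant factors of ∂_1 are all 1, so H_0 ≅ Z.
  H_1: rank ker ∂_1 − rank ∂_2 = (10 − 4) − 6 = 0, and the invariant factors of ∂_2 are all 1, so H_1 ≅ 0.
  H_2: rank ker ∂_2 − rank ∂_3 = (10 − 6) − 4 = 0, and the invariant factors of ∂_3 are all 1, so H_2 ≅ 0.
  H_3: rank ker ∂_3 − rank ∂_4 = (5 − 4) − 0 = 1, and there is no ∂_4, so H_3 ≅ Z.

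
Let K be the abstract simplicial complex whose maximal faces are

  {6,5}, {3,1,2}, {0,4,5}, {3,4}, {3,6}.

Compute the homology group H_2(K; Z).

H_2 = 0.

K has 7 vertices, 9 edges, 2 triangles.
rank ∂_2 = 2, rank ∂_3 = 0 ⇒ b_2 = 2 − 2 − 0 = 0. So H_2 ≅ 0.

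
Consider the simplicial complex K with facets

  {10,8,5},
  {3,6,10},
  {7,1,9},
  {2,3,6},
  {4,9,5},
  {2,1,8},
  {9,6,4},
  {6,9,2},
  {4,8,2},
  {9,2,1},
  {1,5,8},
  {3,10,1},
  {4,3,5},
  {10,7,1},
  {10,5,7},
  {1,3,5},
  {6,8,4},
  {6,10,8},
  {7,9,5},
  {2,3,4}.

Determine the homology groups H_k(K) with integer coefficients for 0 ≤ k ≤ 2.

H_0 = Z,  H_1 = Z ⊕ Z/2Z,  H_2 = 0.

Order the vertices as 1 < 2 < 3 < 4 < 5 < 6 < 7 < 8 < 9 < 10. Listing each simplex with vertices in this order, K has dimension 2 with simplices:

  0-simplices (10): [1], [2], [3], [4], [5], [6], [7], [8], [9], [10]
  1-simplices (30): (30 of them)
  2-simplices (20): (20 of them)

giving chain groups C_0 ≅ Z^10, C_1 ≅ Z^30, C_2 ≅ Z^20.

Boundary ∂_1: C_1 → C_0 maps an edge to its endpoints' difference, ∂[p,q] = q − p.
The 10×30 boundary matrix has rank 9 and Smith normal form diag(1,1,1,1,1,1,1,1,1).

Boundary ∂_2: C_2 → C_1 maps a triangle to the signed sum of its edges. For instance
  ∂[1,7,9] = [7,9] − [1,9] + [1,7],
  ∂[2,6,9] = [6,9] − [2,9] + [2,6].
As a 30×20 matrix over Z this has rank 20, with invariant factors (1,1,1,1,1,1,1,1,1,1,1,1,1,1,1,1,1,1,1,2).

Reading off H_k = ker ∂_k / im ∂_{k+1}:

  H_0: rank C_0 − rank ∂_1 = 10 − 9 = 1, and the invariant factors of ∂_1 are all 1, so H_0 = Z.
  H_1: rank ker ∂_1 − rank ∂_2 = (30 − 9) − 20 = 1, and ∂_2 has invariant factor 2 > 1, so H_1 = Z ⊕ Z/2Z.
  H_2: rank ker ∂_2 − rank ∂_3 = (20 − 20) − 0 = 0, and there is no ∂_3, so H_2 = 0.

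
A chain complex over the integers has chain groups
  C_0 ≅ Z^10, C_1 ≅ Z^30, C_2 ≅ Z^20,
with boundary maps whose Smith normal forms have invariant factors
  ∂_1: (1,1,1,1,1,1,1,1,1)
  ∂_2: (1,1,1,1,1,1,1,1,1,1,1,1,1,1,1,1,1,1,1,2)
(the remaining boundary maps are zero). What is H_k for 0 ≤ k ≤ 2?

H_0 = Z,  H_1 = Z ⊕ Z_2,  H_2 = 0.

H_0: b_0 = 10 − 0 − 9 = 1; torsion from ∂_1 factors > 1: none. So H_0 = Z.
H_1: b_1 = 30 − 9 − 20 = 1; torsion from ∂_2 factors > 1: [2]. So H_1 = Z ⊕ Z_2.
H_2: b_2 = 20 − 20 − 0 = 0; torsion from ∂_3 factors > 1: none. So H_2 = 0.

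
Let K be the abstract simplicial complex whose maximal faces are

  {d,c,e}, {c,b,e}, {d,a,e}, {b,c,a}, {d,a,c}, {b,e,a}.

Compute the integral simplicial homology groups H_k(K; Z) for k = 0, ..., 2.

Take the total order a < b < c < d < e on the vertex set. Then K (dimension 2) consists of the simplices:

  0-simplices (5): a, b, c, d, e
  1-simplices (9): ab, ac, ad, ae, bc, be, cd, ce, de
  2-simplices (6): abc, abe, acd, ade, bce, cde

Hence C_0 ≅ Z^5, C_1 ≅ Z^9, C_2 ≅ Z^6.

The boundary map ∂_1: C_1 → C_0 sends each edge [p,q] (with p < q) to q − p.
The resulting 5×9 matrix has rank 4, and its Smith normal form has invariant factors (1,1,1,1).

∂_2: C_2 → C_1 sends each 2-simplex [p,q,r] to [q,r] − [p,r] + [p,q]. For instance
  ∂ade = de − ae + ad,
  ∂bce = ce − be + bc.
The resulting 9×6 matrix has rank 5, and its Smith normal form has invariant factors (1,1,1,1,1).

Now H_k = ker ∂_k / im ∂_{k+1}, so:

  H_0: rank C_0 − rank ∂_1 = 5 − 4 = 1, and the invariant factors of ∂_1 are all 1, so H_0 = Z.
  H_1: rank ker ∂_1 − rank ∂_2 = (9 − 4) − 5 = 0, and the invariant factors of ∂_2 are all 1, so H_1 = 0.
  H_2: rank ker ∂_2 − rank ∂_3 = (6 − 5) − 0 = 1, and there is no ∂_3, so H_2 = Z.

(K is a triangulation of the 2-sphere S^2.)

H_0 ≅ Z,  H_1 = 0,  H_2 ≅ Z.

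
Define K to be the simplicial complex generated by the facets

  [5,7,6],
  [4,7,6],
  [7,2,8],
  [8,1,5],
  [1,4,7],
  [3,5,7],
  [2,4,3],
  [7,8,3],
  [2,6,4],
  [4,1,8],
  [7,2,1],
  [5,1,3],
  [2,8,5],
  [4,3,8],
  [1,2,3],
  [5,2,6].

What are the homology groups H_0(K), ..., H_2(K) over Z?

Take the total order 1 < 2 < 3 < 4 < 5 < 6 < 7 < 8 on the vertex set. Then K (dimension 2) consists of the simplices:

  0-simplices (8): [1], [2], [3], [4], [5], [6], [7], [8]
  1-simplices (24): (24 of them)
  2-simplices (16): [1,2,3], [1,2,7], [1,3,5], [1,4,7], [1,4,8], [1,5,8], [2,3,4], [2,4,6], [2,5,6], [2,5,8], [2,7,8], [3,4,8], [3,5,7], [3,7,8], [4,6,7], [5,6,7]

giving chain groups C_0 ≅ Z^8, C_1 ≅ Z^24, C_2 ≅ Z^16.

The boundary map ∂_1: C_1 → C_0 maps an edge to its endpoints' difference, ∂[p,q] = q − p. For instance
  ∂[5,6] = [6] − [5].
The 8×24 boundary matrix has rank 7 and Smith normal form diag(1,1,1,1,1,1,1).

Boundary ∂_2: C_2 → C_1 maps a triangle to the signed sum of its edges. For instance
  ∂[2,4,6] = [4,6] − [2,6] + [2,4],
  ∂[1,2,3] = [2,3] − [1,3] + [1,2].
The 24×16 boundary matrix has rank 15 and Smith normal form diag(1,1,1,1,1,1,1,1,1,1,1,1,1,1,1).

From H_k ≅ ker(∂_k) / im(∂_{k+1}) we obtain:

  H_0: rank C_0 − rank ∂_1 = 8 − 7 = 1, and the invariant factors of ∂_1 are all 1, so H_0 = Z.
  H_1: rank ker ∂_1 − rank ∂_2 = (24 − 7) − 15 = 2, and the invariant factors of ∂_2 are all 1, so H_1 = Z^2.
  H_2: rank ker ∂_2 − rank ∂_3 = (16 − 15) − 0 = 1, and there is no ∂_3, so H_2 = Z.

H_0 = Z,  H_1 = Z^2,  H_2 = Z.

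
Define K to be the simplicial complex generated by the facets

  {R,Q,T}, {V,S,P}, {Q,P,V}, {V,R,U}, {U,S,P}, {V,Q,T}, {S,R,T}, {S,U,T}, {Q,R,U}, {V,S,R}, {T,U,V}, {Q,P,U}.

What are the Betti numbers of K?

We work with the vertex ordering P < Q < R < S < T < U < V. The simplices of K, each written with vertices in increasing order, are:

  0-simplices (7): P, Q, R, S, T, U, V
  1-simplices (18): PQ, PS, PU, PV, QR, QT, QU, QV, RS, RT, RU, RV, ST, SU, SV, TU, TV, UV
  2-simplices (12): PQU, PQV, PSU, PSV, QRT, QRU, QTV, RST, RSV, RUV, STU, TUV

Hence C_0 ≅ Z^7, C_1 ≅ Z^18, C_2 ≅ Z^12.

∂_1: C_1 → C_0 maps an edge to its endpoints' difference, ∂[p,q] = q − p.
The 7×18 boundary matrix has rank 6 and Smith normal form diag(1,1,1,1,1,1).

∂_2: C_2 → C_1 acts by ∂[p,q,r] = [q,r] − [p,r] + [p,q]. For instance
  ∂RST = ST − RT + RS,
  ∂RUV = UV − RV + RU.
As a 18×12 matrix over Z this has rank 12, with invariant factors (1,1,1,1,1,1,1,1,1,1,1,2).

From H_k ≅ ker(∂_k) / im(∂_{k+1}) we obtain:

  H_0: rank C_0 − rank ∂_1 = 7 − 6 = 1, and the invariant factors of ∂_1 are all 1, so H_0 = Z.
  H_1: rank ker ∂_1 − rank ∂_2 = (18 − 6) − 12 = 0, and ∂_2 has invariant factor 2 > 1, so H_1 = Z/2.
  H_2: rank ker ∂_2 − rank ∂_3 = (12 − 12) − 0 = 0, and there is no ∂_3, so H_2 = 0.

As a check, the Euler characteristic is 7 − 18 + 12 = 1, which agrees with 1 − 0 + 0 = 1.

Hence the Betti numbers are b_0 = 1, b_1 = 0, b_2 = 0.

b_0 = 1, b_1 = 0, b_2 = 0.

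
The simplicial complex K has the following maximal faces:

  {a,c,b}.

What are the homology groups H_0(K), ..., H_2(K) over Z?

Take the total order a < b < c on the vertex set. Then K (dimension 2) consists of the simplices:

  0-simplices (3): a, b, c
  1-simplices (3): ab, ac, bc
  2-simplices (1): abc

Hence C_0 ≅ Z^3, C_1 ≅ Z^3, C_2 ≅ Z^1.

∂_1: C_1 → C_0 sends each edge [p,q] (with p < q) to q − p.
The resulting 3×3 matrix has rank 2, and its Smith normal form has invariant factors (1,1).

∂_2: C_2 → C_1 acts by ∂[p,q,r] = [q,r] − [p,r] + [p,q]. For instance
  ∂abc = bc − ac + ab.
The resulting 3×1 matrix has rank 1, and its Smith normal form has invariant factors (1).

Now H_k = ker ∂_k / im ∂_{k+1}, so:

  H_0: rank C_0 − rank ∂_1 = 3 − 2 = 1, and the invariant factors of ∂_1 are all 1, so H_0 = Z.
  H_1: rank ker ∂_1 − rank ∂_2 = (3 − 2) − 1 = 0, and the invariant factors of ∂_2 are all 1, so H_1 = 0.
  H_2: rank ker ∂_2 − rank ∂_3 = (1 − 1) − 0 = 0, and there is no ∂_3, so H_2 = 0.

(K is a triangulation of the 2-simplex.)

H_0 = Z,  H_1 = 0,  H_2 = 0.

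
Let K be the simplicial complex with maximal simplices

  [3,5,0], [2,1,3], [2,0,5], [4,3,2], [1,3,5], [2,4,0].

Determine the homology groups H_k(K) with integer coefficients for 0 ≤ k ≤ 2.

We work with the vertex ordering 0 < 1 < 2 < 3 < 4 < 5. The simplices of K, each written with vertices in increasing order, are:

  0-simplices (6): [0], [1], [2], [3], [4], [5]
  1-simplices (12): [0,2], [0,3], [0,4], [0,5], [1,2], [1,3], [1,5], [2,3], [2,4], [2,5], [3,4], [3,5]
  2-simplices (6): [0,2,4], [0,2,5], [0,3,5], [1,2,3], [1,3,5], [2,3,4]

giving chain groups C_0 ≅ Z^6, C_1 ≅ Z^12, C_2 ≅ Z^6.

∂_1: C_1 → C_0 is given by ∂[p,q] = [q] − [p]. For instance
  ∂[3,4] = [4] − [3].
The 6×12 boundary matrix has rank 5 and Smith normal form diag(1,1,1,1,1).

The boundary map ∂_2: C_2 → C_1 sends each 2-simplex [p,q,r] to [q,r] − [p,r] + [p,q]. For instance
  ∂[0,3,5] = [3,5] − [0,5] + [0,3],
  ∂[0,2,5] = [2,5] − [0,5] + [0,2].
This gives a 12×6 integer matrix of rank 6; reducing to Smith normal form yields diagonal entries (1,1,1,1,1,1).

Now H_k = ker ∂_k / im ∂_{k+1}, so:

  H_0: rank C_0 − rank ∂_1 = 6 − 5 = 1, and the invariant factors of ∂_1 are all 1, so H_0 = Z.
  H_1: rank ker ∂_1 − rank ∂_2 = (12 − 5) − 6 = 1, and the invariant factors of ∂_2 are all 1, so H_1 = Z.
  H_2: rank ker ∂_2 − rank ∂_3 = (6 − 6) − 0 = 0, and there is no ∂_3, so H_2 = 0.

As a check, the Euler characteristic is 6 − 12 + 6 = 0, which agrees with 1 − 1 + 0 = 0.
(K is a triangulation of the cylinder S^1 x I.)

H_0 ≅ Z,  H_1 ≅ Z,  H_2 = 0.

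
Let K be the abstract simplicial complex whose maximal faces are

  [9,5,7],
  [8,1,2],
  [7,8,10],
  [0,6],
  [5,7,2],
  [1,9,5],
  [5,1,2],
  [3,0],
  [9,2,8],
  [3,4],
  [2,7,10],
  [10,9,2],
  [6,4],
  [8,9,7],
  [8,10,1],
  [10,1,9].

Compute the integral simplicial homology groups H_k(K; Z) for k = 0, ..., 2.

Take the total order 0 < 1 < 2 < 3 < 4 < 5 < 6 < 7 < 8 < 9 < 10 on the vertex set. Then K (dimension 2) consists of the simplices:

  0-simplices (11): [0], [1], [2], [3], [4], [5], [6], [7], [8], [9], [10]
  1-simplices (22): [0,3], [0,6], [1,2], [1,5], [1,8], [1,9], [1,10], [2,5], [2,7], [2,8], [2,9], [2,10], [3,4], [4,6], [5,7], [5,9], [7,8], [7,9], [7,10], [8,9], [8,10], [9,10]
  2-simplices (12): [1,2,5], [1,2,8], [1,5,9], [1,8,10], [1,9,10], [2,5,7], [2,7,10], [2,8,9], [2,9,10], [5,7,9], [7,8,9], [7,8,10]

so the chain groups are C_0 ≅ Z^11, C_1 ≅ Z^22, C_2 ≅ Z^12.

∂_1: C_1 → C_0 sends each edge [p,q] (with p < q) to q − p. For instance
  ∂[0,3] = [3] − [0].
As a 11×22 matrix over Z this has rank 9, with invariant factors (1,1,1,1,1,1,1,1,1).

∂_2: C_2 → C_1 acts by ∂[p,q,r] = [q,r] − [p,r] + [p,q]. For instance
  ∂[5,7,9] = [7,9] − [5,9] + [5,7],
  ∂[2,7,10] = [7,10] − [2,10] + [2,7].
This gives a 22×12 integer matrix of rank 12; reducing to Smith normal form yields diagonal entries (1,1,1,1,1,1,1,1,1,1,1,2).

Now H_k = ker ∂_k / im ∂_{k+1}, so:

  H_0: rank C_0 − rank ∂_1 = 11 − 9 = 2, and the invariant factors of ∂_1 are all 1, so H_0 = Z^2.
  H_1: rank ker ∂_1 − rank ∂_2 = (22 − 9) − 12 = 1, and ∂_2 has invariant factor 2 > 1, so H_1 = Z ⊕ Z/2.
  H_2: rank ker ∂_2 − rank ∂_3 = (12 − 12) − 0 = 0, and there is no ∂_3, so H_2 = 0.

(K is a triangulation of the disjoint union of the circle S^1 and the real projective plane RP^2.)

H_0 = Z^2,  H_1 = Z ⊕ Z/2,  H_2 = 0.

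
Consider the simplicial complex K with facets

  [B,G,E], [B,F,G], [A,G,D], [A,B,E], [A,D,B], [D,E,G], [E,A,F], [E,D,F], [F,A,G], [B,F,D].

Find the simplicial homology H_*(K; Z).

H_0 ≅ Z,  H_1 ≅ Z_2,  H_2 = 0.

We work with the vertex ordering A < B < D < E < F < G. The simplices of K, each written with vertices in increasing order, are:

  0-simplices (6): A, B, D, E, F, G
  1-simplices (15): AB, AD, AE, AF, AG, BD, BE, BF, BG, DE, DF, DG, EF, EG, FG
  2-simplices (10): ABD, ABE, ADG, AEF, AFG, BDF, BEG, BFG, DEF, DEG

so the chain groups are C_0 ≅ Z^6, C_1 ≅ Z^15, C_2 ≅ Z^10.

The boundary map ∂_1: C_1 → C_0 maps an edge to its endpoints' difference, ∂[p,q] = q − p.
The resulting 6×15 matrix has rank 5, and its Smith normal form has invariant factors (1,1,1,1,1).

∂_2: C_2 → C_1 acts by ∂[p,q,r] = [q,r] − [p,r] + [p,q]. For instance
  ∂BDF = DF − BF + BD,
  ∂AFG = FG − AG + AF.
This gives a 15×10 integer matrix of rank 10; reducing to Smith normal form yields diagonal entries (1,1,1,1,1,1,1,1,1,2).

Reading off H_k = ker ∂_k / im ∂_{k+1}:

  H_0: rank C_0 − rank ∂_1 = 6 − 5 = 1, and the invariant factors of ∂_1 are all 1, so H_0 ≅ Z.
  H_1: rank ker ∂_1 − rank ∂_2 = (15 − 5) − 10 = 0, and ∂_2 has invariant factor 2 > 1, so H_1 ≅ Z_2.
  H_2: rank ker ∂_2 − rank ∂_3 = (10 − 10) − 0 = 0, and there is no ∂_3, so H_2 ≅ 0.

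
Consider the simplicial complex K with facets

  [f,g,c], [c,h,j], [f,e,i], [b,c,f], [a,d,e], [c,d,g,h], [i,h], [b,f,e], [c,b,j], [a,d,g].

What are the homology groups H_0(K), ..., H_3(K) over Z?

H_0 = Z,  H_1 = Z^2,  H_2 = 0,  H_3 = 0.

Order the vertices as a < b < c < d < e < f < g < h < i < j. Listing each simplex with vertices in this order, K has dimension 3 with simplices:

  0-simplices (10): a, b, c, d, e, f, g, h, i, j
  1-simplices (22): ad, ae, ag, bc, be, bf, bj, cd, cf, cg, ch, cj, de, dg, dh, ef, ei, fg, fi, gh, hi, hj
  2-simplices (12): ade, adg, bcf, bcj, bef, cdg, cdh, cfg, cgh, chj, dgh, efi
  3-simplices (1): cdgh

so the chain groups are C_0 ≅ Z^10, C_1 ≅ Z^22, C_2 ≅ Z^12, C_3 ≅ Z^1.

Boundary ∂_1: C_1 → C_0 sends each edge [p,q] (with p < q) to q − p. For instance
  ∂ch = h − c.
As a 10×22 matrix over Z this has rank 9, with invariant factors (1,1,1,1,1,1,1,1,1).

The boundary map ∂_2: C_2 → C_1 maps a triangle to the signed sum of its edges. For instance
  ∂bef = ef − bf + be,
  ∂cfg = fg − cg + cf.
The 22×12 boundary matrix has rank 11 and Smith normal form diag(1,1,1,1,1,1,1,1,1,1,1).

∂_3: C_3 → C_2 sends each 3-simplex σ to the alternating sum Σ_i (−1)^i (σ with its i-th vertex removed). For instance
  ∂cdgh = dgh − cgh + cdh − cdg.
The resulting 12×1 matrix has rank 1, and its Smith normal form has invariant factors (1).

From H_k ≅ ker(∂_k) / im(∂_{k+1}) we obtain:

  H_0: rank C_0 − rank ∂_1 = 10 − 9 = 1, and the invariant factors of ∂_1 are all 1, so H_0 = Z.
  H_1: rank ker ∂_1 − rank ∂_2 = (22 − 9) − 11 = 2, and the invariant factors of ∂_2 are all 1, so H_1 = Z^2.
  H_2: rank ker ∂_2 − rank ∂_3 = (12 − 11) − 1 = 0, and the invariant factors of ∂_3 are all 1, so H_2 = 0.
  H_3: rank ker ∂_3 − rank ∂_4 = (1 − 1) − 0 = 0, and there is no ∂_4, so H_3 = 0.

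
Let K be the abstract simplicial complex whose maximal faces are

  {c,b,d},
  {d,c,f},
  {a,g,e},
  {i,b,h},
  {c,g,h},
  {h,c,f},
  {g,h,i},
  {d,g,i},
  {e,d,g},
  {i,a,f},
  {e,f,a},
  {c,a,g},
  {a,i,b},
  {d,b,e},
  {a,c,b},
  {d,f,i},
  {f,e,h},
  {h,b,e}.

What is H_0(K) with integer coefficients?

H_0 ≅ Z.

We work with the vertex ordering a < b < c < d < e < f < g < h < i. The simplices of K, each written with vertices in increasing order, are:

  0-simplices (9): a, b, c, d, e, f, g, h, i
  1-simplices (27): ab, ac, ae, af, ag, ai, bc, bd, be, bh, bi, cd, cf, cg, ch, de, df, dg, di, ef, eg, eh, fh, fi, gh, gi, hi
  2-simplices (18): abc, abi, acg, aef, aeg, afi, bcd, bde, beh, bhi, cdf, cfh, cgh, deg, dfi, dgi, efh, ghi

so the chain groups are C_0 ≅ Z^9, C_1 ≅ Z^27, C_2 ≅ Z^18.

Boundary ∂_1: C_1 → C_0 maps an edge to its endpoints' difference, ∂[p,q] = q − p.
As a 9×27 matrix over Z this has rank 8, with invariant factors (1,1,1,1,1,1,1,1).

Boundary ∂_2: C_2 → C_1 maps a triangle to the signed sum of its edges. For instance
  ∂dfi = fi − di + df,
  ∂bcd = cd − bd + bc.
The resulting 27×18 matrix has rank 17, and its Smith normal form has invariant factors (1,1,1,1,1,1,1,1,1,1,1,1,1,1,1,1,1).

Reading off H_k = ker ∂_k / im ∂_{k+1}:

  H_0: rank C_0 − rank ∂_1 = 9 − 8 = 1, and the invariant factors of ∂_1 are all 1, so H_0 = Z.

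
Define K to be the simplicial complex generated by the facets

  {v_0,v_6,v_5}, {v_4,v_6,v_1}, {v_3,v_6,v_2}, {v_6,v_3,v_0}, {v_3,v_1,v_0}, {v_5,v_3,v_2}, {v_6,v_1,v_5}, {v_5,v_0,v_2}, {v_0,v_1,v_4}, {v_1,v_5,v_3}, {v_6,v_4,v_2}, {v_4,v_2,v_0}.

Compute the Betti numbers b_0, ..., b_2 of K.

Take the total order v_0 < v_1 < v_2 < v_3 < v_4 < v_5 < v_6 on the vertex set. Then K (dimension 2) consists of the simplices:

  0-simplices (7): [v_0], [v_1], [v_2], [v_3], [v_4], [v_5], [v_6]
  1-simplices (18): (18 of them)
  2-simplices (12): (12 of them)

Hence C_0 ≅ Z^7, C_1 ≅ Z^18, C_2 ≅ Z^12.

∂_1: C_1 → C_0 is given by ∂[p,q] = [q] − [p].
The 7×18 boundary matrix has rank 6 and Smith normal form diag(1,1,1,1,1,1).

∂_2: C_2 → C_1 acts by ∂[p,q,r] = [q,r] − [p,r] + [p,q]. For instance
  ∂[v_0,v_2,v_5] = [v_2,v_5] − [v_0,v_5] + [v_0,v_2],
  ∂[v_2,v_3,v_5] = [v_3,v_5] − [v_2,v_5] + [v_2,v_3].
As a 18×12 matrix over Z this has rank 12, with invariant factors (1,1,1,1,1,1,1,1,1,1,1,2).

Now H_k = ker ∂_k / im ∂_{k+1}, so:

  H_0: rank C_0 − rank ∂_1 = 7 − 6 = 1, and the invariant factors of ∂_1 are all 1, so H_0 = Z.
  H_1: rank ker ∂_1 − rank ∂_2 = (18 − 6) − 12 = 0, and ∂_2 has invariant factor 2 > 1, so H_1 = Z/2.
  H_2: rank ker ∂_2 − rank ∂_3 = (12 − 12) − 0 = 0, and there is no ∂_3, so H_2 = 0.

As a check, the Euler characteristic is 7 − 18 + 12 = 1, which agrees with 1 − 0 + 0 = 1.
(K is a triangulation of the real projective plane RP^2.)

Hence the Betti numbers are b_0 = 1, b_1 = 0, b_2 = 0.

b_0 = 1, b_1 = 0, b_2 = 0.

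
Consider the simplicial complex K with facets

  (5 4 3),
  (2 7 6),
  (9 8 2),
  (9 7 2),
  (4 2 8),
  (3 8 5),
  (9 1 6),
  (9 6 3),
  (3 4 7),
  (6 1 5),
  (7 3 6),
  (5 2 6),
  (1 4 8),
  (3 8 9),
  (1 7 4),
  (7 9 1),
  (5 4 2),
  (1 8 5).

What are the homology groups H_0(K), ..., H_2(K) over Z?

H_0 = Z,  H_1 = Z ⊕ Z/2,  H_2 = 0.

We work with the vertex ordering 1 < 2 < 3 < 4 < 5 < 6 < 7 < 8 < 9. The simplices of K, each written with vertices in increasing order, are:

  0-simplices (9): [1], [2], [3], [4], [5], [6], [7], [8], [9]
  1-simplices (27): (27 of them)
  2-simplices (18): [1,4,7], [1,4,8], [1,5,6], [1,5,8], [1,6,9], [1,7,9], [2,4,5], [2,4,8], [2,5,6], [2,6,7], [2,7,9], [2,8,9], [3,4,5], [3,4,7], [3,5,8], [3,6,7], [3,6,9], [3,8,9]

so the chain groups are C_0 ≅ Z^9, C_1 ≅ Z^27, C_2 ≅ Z^18.

The boundary map ∂_1: C_1 → C_0 maps an edge to its endpoints' difference, ∂[p,q] = q − p.
As a 9×27 matrix over Z this has rank 8, with invariant factors (1,1,1,1,1,1,1,1).

∂_2: C_2 → C_1 sends each 2-simplex [p,q,r] to [q,r] − [p,r] + [p,q]. For instance
  ∂[2,5,6] = [5,6] − [2,6] + [2,5],
  ∂[3,4,7] = [4,7] − [3,7] + [3,4].
The 27×18 boundary matrix has rank 18 and Smith normal form diag(1,1,1,1,1,1,1,1,1,1,1,1,1,1,1,1,1,2).

Now H_k = ker ∂_k / im ∂_{k+1}, so:

  H_0: rank C_0 − rank ∂_1 = 9 − 8 = 1, and the invariant factors of ∂_1 are all 1, so H_0 = Z.
  H_1: rank ker ∂_1 − rank ∂_2 = (27 − 8) − 18 = 1, and ∂_2 has invariant factor 2 > 1, so H_1 = Z ⊕ Z/2.
  H_2: rank ker ∂_2 − rank ∂_3 = (18 − 18) − 0 = 0, and there is no ∂_3, so H_2 = 0.

As a check, the Euler characteristic is 9 − 27 + 18 = 0, which agrees with 1 − 1 + 0 = 0.
(K is a triangulation of the Klein bottle.)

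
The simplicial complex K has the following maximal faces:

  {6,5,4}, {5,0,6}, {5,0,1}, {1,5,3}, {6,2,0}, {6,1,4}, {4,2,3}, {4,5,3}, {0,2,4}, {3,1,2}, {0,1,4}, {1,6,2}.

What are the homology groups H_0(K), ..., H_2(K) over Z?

H_0 ≅ Z,  H_1 ≅ Z_2,  H_2 = 0.

K has 7 vertices, 18 edges, 12 triangles.
rank ∂_0 = 0, rank ∂_1 = 6 ⇒ b_0 = 7 − 0 − 6 = 1; all invariant factors of ∂_1 are 1 so no torsion. So H_0 = Z.
rank ∂_1 = 6, rank ∂_2 = 12 ⇒ b_1 = 18 − 6 − 12 = 0; ∂_2 has invariant factor(s) [2] giving torsion. So H_1 = Z_2.
rank ∂_2 = 12, rank ∂_3 = 0 ⇒ b_2 = 12 − 12 − 0 = 0. So H_2 = 0.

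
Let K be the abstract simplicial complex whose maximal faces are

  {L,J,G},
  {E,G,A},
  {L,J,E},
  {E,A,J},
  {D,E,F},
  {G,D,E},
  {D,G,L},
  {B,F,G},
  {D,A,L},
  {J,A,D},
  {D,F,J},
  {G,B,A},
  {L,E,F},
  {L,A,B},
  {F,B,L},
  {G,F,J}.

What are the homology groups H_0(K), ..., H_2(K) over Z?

H_0 ≅ Z,  H_1 ≅ Z^2,  H_2 ≅ Z.

Fix the vertex order A < B < D < E < F < G < J < L and write every simplex with vertices in increasing order. Then dim K = 2 and the simplices of K are:

  0-simplices (8): A, B, D, E, F, G, J, L
  1-simplices (24): AB, AD, AE, AG, AJ, AL, BF, BG, BL, DE, DF, DG, DJ, DL, EF, EG, EJ, EL, FG, FJ, FL, GJ, GL, JL
  2-simplices (16): ABG, ABL, ADJ, ADL, AEG, AEJ, BFG, BFL, DEF, DEG, DFJ, DGL, EFL, EJL, FGJ, GJL

Hence C_0 ≅ Z^8, C_1 ≅ Z^24, C_2 ≅ Z^16.

The boundary map ∂_1: C_1 → C_0 is given by ∂[p,q] = [q] − [p]. For instance
  ∂DJ = J − D.
The 8×24 boundary matrix has rank 7 and Smith normal form diag(1,1,1,1,1,1,1).

Boundary ∂_2: C_2 → C_1 sends each 2-simplex [p,q,r] to [q,r] − [p,r] + [p,q]. For instance
  ∂EJL = JL − EL + EJ,
  ∂DGL = GL − DL + DG.
As a 24×16 matrix over Z this has rank 15, with invariant factors (1,1,1,1,1,1,1,1,1,1,1,1,1,1,1).

Now H_k = ker ∂_k / im ∂_{k+1}, so:

  H_0: rank C_0 − rank ∂_1 = 8 − 7 = 1, and the invariant factors of ∂_1 are all 1, so H_0 = Z.
  H_1: rank ker ∂_1 − rank ∂_2 = (24 − 7) − 15 = 2, and the invariant factors of ∂_2 are all 1, so H_1 = Z^2.
  H_2: rank ker ∂_2 − rank ∂_3 = (16 − 15) − 0 = 1, and there is no ∂_3, so H_2 = Z.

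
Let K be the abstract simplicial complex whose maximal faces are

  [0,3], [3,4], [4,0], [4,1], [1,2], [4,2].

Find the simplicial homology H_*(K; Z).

Fix the vertex order 0 < 1 < 2 < 3 < 4 and write every simplex with vertices in increasing order. Then dim K = 1 and the simplices of K are:

  0-simplices (5): [0], [1], [2], [3], [4]
  1-simplices (6): [0,3], [0,4], [1,2], [1,4], [2,4], [3,4]

so the chain groups are C_0 ≅ Z^5, C_1 ≅ Z^6.

Boundary ∂_1: C_1 → C_0 maps an edge to its endpoints' difference, ∂[p,q] = q − p.
The resulting 5×6 matrix has rank 4, and its Smith normal form has invariant factors (1,1,1,1).

From H_k ≅ ker(∂_k) / im(∂_{k+1}) we obtain:

  H_0: rank C_0 − rank ∂_1 = 5 − 4 = 1, and the invariant factors of ∂_1 are all 1, so H_0 = Z.
  H_1: rank ker ∂_1 − rank ∂_2 = (6 − 4) − 0 = 2, and there is no ∂_2, so H_1 = Z^2.

H_0 ≅ Z,  H_1 ≅ Z^2.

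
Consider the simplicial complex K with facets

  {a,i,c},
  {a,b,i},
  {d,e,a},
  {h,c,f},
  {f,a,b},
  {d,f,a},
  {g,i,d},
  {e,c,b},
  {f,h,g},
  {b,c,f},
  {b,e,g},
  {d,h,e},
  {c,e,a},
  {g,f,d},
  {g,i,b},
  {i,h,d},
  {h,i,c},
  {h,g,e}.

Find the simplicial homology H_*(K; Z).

Fix the vertex order a < b < c < d < e < f < g < h < i and write every simplex with vertices in increasing order. Then dim K = 2 and the simplices of K are:

  0-simplices (9): a, b, c, d, e, f, g, h, i
  1-simplices (27): ab, ac, ad, ae, af, ai, bc, be, bf, bg, bi, ce, cf, ch, ci, de, df, dg, dh, di, eg, eh, fg, fh, gh, gi, hi
  2-simplices (18): abf, abi, ace, aci, ade, adf, bce, bcf, beg, bgi, cfh, chi, deh, dfg, dgi, dhi, egh, fgh

so the chain groups are C_0 ≅ Z^9, C_1 ≅ Z^27, C_2 ≅ Z^18.

Boundary ∂_1: C_1 → C_0 sends each edge [p,q] (with p < q) to q − p. For instance
  ∂be = e − b.
This gives a 9×27 integer matrix of rank 8; reducing to Smith normal form yields diagonal entries (1,1,1,1,1,1,1,1).

∂_2: C_2 → C_1 acts by ∂[p,q,r] = [q,r] − [p,r] + [p,q]. For instance
  ∂adf = df − af + ad,
  ∂aci = ci − ai + ac.
The resulting 27×18 matrix has rank 18, and its Smith normal form has invariant factors (1,1,1,1,1,1,1,1,1,1,1,1,1,1,1,1,1,2).

Computing H_k = (kernel of ∂_k) / (image of ∂_{k+1}):

  H_0: rank C_0 − rank ∂_1 = 9 − 8 = 1, and the invariant factors of ∂_1 are all 1, so H_0 ≅ Z.
  H_1: rank ker ∂_1 − rank ∂_2 = (27 − 8) − 18 = 1, and ∂_2 has invariant factor 2 > 1, so H_1 ≅ Z ⊕ Z/2Z.
  H_2: rank ker ∂_2 − rank ∂_3 = (18 − 18) − 0 = 0, and there is no ∂_3, so H_2 ≅ 0.

H_0 ≅ Z,  H_1 ≅ Z ⊕ Z/2Z,  H_2 = 0.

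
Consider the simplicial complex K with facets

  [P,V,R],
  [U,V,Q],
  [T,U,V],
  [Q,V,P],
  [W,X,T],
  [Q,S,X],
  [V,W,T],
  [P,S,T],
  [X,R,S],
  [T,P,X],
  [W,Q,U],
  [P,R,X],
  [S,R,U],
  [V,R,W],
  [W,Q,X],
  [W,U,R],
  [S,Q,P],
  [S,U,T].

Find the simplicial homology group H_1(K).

We work with the vertex ordering P < Q < R < S < T < U < V < W < X. The simplices of K, each written with vertices in increasing order, are:

  0-simplices (9): P, Q, R, S, T, U, V, W, X
  1-simplices (27): PQ, PR, PS, PT, PV, PX, QS, QU, QV, QW, QX, RS, RU, RV, RW, RX, ST, SU, SX, TU, TV, TW, TX, UV, UW, VW, WX
  2-simplices (18): PQS, PQV, PRV, PRX, PST, PTX, QSX, QUV, QUW, QWX, RSU, RSX, RUW, RVW, STU, TUV, TVW, TWX

Hence C_0 ≅ Z^9, C_1 ≅ Z^27, C_2 ≅ Z^18.

The boundary map ∂_1: C_1 → C_0 sends each edge [p,q] (with p < q) to q − p. For instance
  ∂PT = T − P.
This gives a 9×27 integer matrix of rank 8; reducing to Smith normal form yields diagonal entries (1,1,1,1,1,1,1,1).

∂_2: C_2 → C_1 maps a triangle to the signed sum of its edges. For instance
  ∂STU = TU − SU + ST,
  ∂PTX = TX − PX + PT.
As a 27×18 matrix over Z this has rank 18, with invariant factors (1,1,1,1,1,1,1,1,1,1,1,1,1,1,1,1,1,2).

Now H_k = ker ∂_k / im ∂_{k+1}, so:

  H_1: rank ker ∂_1 − rank ∂_2 = (27 − 8) − 18 = 1, and ∂_2 has invariant factor 2 > 1, so H_1 = Z ⊕ Z/2Z.

(K is a triangulation of the Klein bottle.)

H_1 ≅ Z ⊕ Z/2Z.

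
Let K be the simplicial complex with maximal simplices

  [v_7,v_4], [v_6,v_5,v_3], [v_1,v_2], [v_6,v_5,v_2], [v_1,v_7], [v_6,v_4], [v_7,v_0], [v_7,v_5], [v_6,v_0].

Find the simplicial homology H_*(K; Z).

Fix the vertex order v_0 < v_1 < v_2 < v_3 < v_4 < v_5 < v_6 < v_7 and write every simplex with vertices in increasing order. Then dim K = 2 and the simplices of K are:

  0-simplices (8): [v_0], [v_1], [v_2], [v_3], [v_4], [v_5], [v_6], [v_7]
  1-simplices (12): [v_0,v_6], [v_0,v_7], [v_1,v_2], [v_1,v_7], [v_2,v_5], [v_2,v_6], [v_3,v_5], [v_3,v_6], [v_4,v_6], [v_4,v_7], [v_5,v_6], [v_5,v_7]
  2-simplices (2): [v_2,v_5,v_6], [v_3,v_5,v_6]

so the chain groups are C_0 ≅ Z^8, C_1 ≅ Z^12, C_2 ≅ Z^2.

Boundary ∂_1: C_1 → C_0 maps an edge to its endpoints' difference, ∂[p,q] = q − p. For instance
  ∂[v_5,v_6] = [v_6] − [v_5].
As a 8×12 matrix over Z this has rank 7, with invariant factors (1,1,1,1,1,1,1).

The boundary map ∂_2: C_2 → C_1 acts by ∂[p,q,r] = [q,r] − [p,r] + [p,q]. For instance
  ∂[v_2,v_5,v_6] = [v_5,v_6] − [v_2,v_6] + [v_2,v_5],
  ∂[v_3,v_5,v_6] = [v_5,v_6] − [v_3,v_6] + [v_3,v_5].
The resulting 12×2 matrix has rank 2, and its Smith normal form has invariant factors (1,1).

Now H_k = ker ∂_k / im ∂_{k+1}, so:

  H_0: rank C_0 − rank ∂_1 = 8 − 7 = 1, and the invariant factors of ∂_1 are all 1, so H_0 = Z.
  H_1: rank ker ∂_1 − rank ∂_2 = (12 − 7) − 2 = 3, and the invariant factors of ∂_2 are all 1, so H_1 = Z^3.
  H_2: rank ker ∂_2 − rank ∂_3 = (2 − 2) − 0 = 0, and there is no ∂_3, so H_2 = 0.

H_0 ≅ Z,  H_1 ≅ Z^3,  H_2 = 0.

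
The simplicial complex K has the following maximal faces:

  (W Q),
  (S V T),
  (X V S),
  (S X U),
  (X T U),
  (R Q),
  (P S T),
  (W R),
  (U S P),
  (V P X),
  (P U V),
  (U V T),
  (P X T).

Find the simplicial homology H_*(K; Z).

Fix the vertex order P < Q < R < S < T < U < V < W < X and write every simplex with vertices in increasing order. Then dim K = 2 and the simplices of K are:

  0-simplices (9): P, Q, R, S, T, U, V, W, X
  1-simplices (18): PS, PT, PU, PV, PX, QR, QW, RW, ST, SU, SV, SX, TU, TV, TX, UV, UX, VX
  2-simplices (10): PST, PSU, PTX, PUV, PVX, STV, SUX, SVX, TUV, TUX

so the chain groups are C_0 ≅ Z^9, C_1 ≅ Z^18, C_2 ≅ Z^10.

The boundary map ∂_1: C_1 → C_0 sends each edge [p,q] (with p < q) to q − p.
As a 9×18 matrix over Z this has rank 7, with invariant factors (1,1,1,1,1,1,1).

The boundary map ∂_2: C_2 → C_1 maps a triangle to the signed sum of its edges. For instance
  ∂PUV = UV − PV + PU,
  ∂PTX = TX − PX + PT.
As a 18×10 matrix over Z this has rank 10, with invariant factors (1,1,1,1,1,1,1,1,1,2).

Reading off H_k = ker ∂_k / im ∂_{k+1}:

  H_0: rank C_0 − rank ∂_1 = 9 − 7 = 2, and the invariant factors of ∂_1 are all 1, so H_0 ≅ Z^2.
  H_1: rank ker ∂_1 − rank ∂_2 = (18 − 7) − 10 = 1, and ∂_2 has invariant factor 2 > 1, so H_1 ≅ Z × Z/2.
  H_2: rank ker ∂_2 − rank ∂_3 = (10 − 10) − 0 = 0, and there is no ∂_3, so H_2 ≅ 0.

(K is a triangulation of the disjoint union of the real projective plane RP^2 and the circle S^1.)

H_0 = Z^2,  H_1 = Z × Z/2,  H_2 = 0.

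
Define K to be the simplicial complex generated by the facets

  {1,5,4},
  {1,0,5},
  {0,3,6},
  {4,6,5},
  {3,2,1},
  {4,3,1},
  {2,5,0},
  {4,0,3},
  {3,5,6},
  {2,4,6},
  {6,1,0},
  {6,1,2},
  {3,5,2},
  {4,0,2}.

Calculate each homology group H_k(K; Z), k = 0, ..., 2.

We work with the vertex ordering 0 < 1 < 2 < 3 < 4 < 5 < 6. The simplices of K, each written with vertices in increasing order, are:

  0-simplices (7): [0], [1], [2], [3], [4], [5], [6]
  1-simplices (21): [0,1], [0,2], [0,3], [0,4], [0,5], [0,6], [1,2], [1,3], [1,4], [1,5], [1,6], [2,3], [2,4], [2,5], [2,6], [3,4], [3,5], [3,6], [4,5], [4,6], [5,6]
  2-simplices (14): [0,1,5], [0,1,6], [0,2,4], [0,2,5], [0,3,4], [0,3,6], [1,2,3], [1,2,6], [1,3,4], [1,4,5], [2,3,5], [2,4,6], [3,5,6], [4,5,6]

giving chain groups C_0 ≅ Z^7, C_1 ≅ Z^21, C_2 ≅ Z^14.

The boundary map ∂_1: C_1 → C_0 sends each edge [p,q] (with p < q) to q − p. For instance
  ∂[1,4] = [4] − [1].
As a 7×21 matrix over Z this has rank 6, with invariant factors (1,1,1,1,1,1).

The boundary map ∂_2: C_2 → C_1 acts by ∂[p,q,r] = [q,r] − [p,r] + [p,q]. For instance
  ∂[0,3,4] = [3,4] − [0,4] + [0,3],
  ∂[2,3,5] = [3,5] − [2,5] + [2,3].
As a 21×14 matrix over Z this has rank 13, with invariant factors (1,1,1,1,1,1,1,1,1,1,1,1,1).

Now H_k = ker ∂_k / im ∂_{k+1}, so:

  H_0: rank C_0 − rank ∂_1 = 7 − 6 = 1, and the invariant factors of ∂_1 are all 1, so H_0 = Z.
  H_1: rank ker ∂_1 − rank ∂_2 = (21 − 6) − 13 = 2, and the invariant factors of ∂_2 are all 1, so H_1 = Z^2.
  H_2: rank ker ∂_2 − rank ∂_3 = (14 − 13) − 0 = 1, and there is no ∂_3, so H_2 = Z.

(K is a triangulation of the torus T^2.)

H_0 ≅ Z,  H_1 ≅ Z^2,  H_2 ≅ Z.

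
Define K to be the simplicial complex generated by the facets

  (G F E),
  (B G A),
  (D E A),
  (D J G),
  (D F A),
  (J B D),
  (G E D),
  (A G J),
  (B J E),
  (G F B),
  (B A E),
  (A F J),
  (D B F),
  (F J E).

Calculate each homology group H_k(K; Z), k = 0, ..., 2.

We work with the vertex ordering A < B < D < E < F < G < J. The simplices of K, each written with vertices in increasing order, are:

  0-simplices (7): A, B, D, E, F, G, J
  1-simplices (21): AB, AD, AE, AF, AG, AJ, BD, BE, BF, BG, BJ, DE, DF, DG, DJ, EF, EG, EJ, FG, FJ, GJ
  2-simplices (14): ABE, ABG, ADE, ADF, AFJ, AGJ, BDF, BDJ, BEJ, BFG, DEG, DGJ, EFG, EFJ

Hence C_0 ≅ Z^7, C_1 ≅ Z^21, C_2 ≅ Z^14.

Boundary ∂_1: C_1 → C_0 sends each edge [p,q] (with p < q) to q − p.
The 7×21 boundary matrix has rank 6 and Smith normal form diag(1,1,1,1,1,1).

∂_2: C_2 → C_1 maps a triangle to the signed sum of its edges. For instance
  ∂BDF = DF − BF + BD,
  ∂BEJ = EJ − BJ + BE.
The 21×14 boundary matrix has rank 13 and Smith normal form diag(1,1,1,1,1,1,1,1,1,1,1,1,1).

Computing H_k = (kernel of ∂_k) / (image of ∂_{k+1}):

  H_0: rank C_0 − rank ∂_1 = 7 − 6 = 1, and the invariant factors of ∂_1 are all 1, so H_0 = Z.
  H_1: rank ker ∂_1 − rank ∂_2 = (21 − 6) − 13 = 2, and the invariant factors of ∂_2 are all 1, so H_1 = Z^2.
  H_2: rank ker ∂_2 − rank ∂_3 = (14 − 13) − 0 = 1, and there is no ∂_3, so H_2 = Z.

As a check, the Euler characteristic is 7 − 21 + 14 = 0, which agrees with 1 − 2 + 1 = 0.

H_0 ≅ Z,  H_1 ≅ Z^2,  H_2 ≅ Z.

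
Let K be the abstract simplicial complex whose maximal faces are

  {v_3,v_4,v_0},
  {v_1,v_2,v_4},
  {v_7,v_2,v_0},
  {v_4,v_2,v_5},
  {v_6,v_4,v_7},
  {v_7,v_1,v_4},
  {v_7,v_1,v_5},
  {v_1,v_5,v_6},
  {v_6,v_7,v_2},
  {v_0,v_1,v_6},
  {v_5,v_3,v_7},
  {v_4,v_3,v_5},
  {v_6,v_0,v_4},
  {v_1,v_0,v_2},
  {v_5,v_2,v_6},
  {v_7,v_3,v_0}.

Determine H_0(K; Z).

Order the vertices as v_0 < v_1 < v_2 < v_3 < v_4 < v_5 < v_6 < v_7. Listing each simplex with vertices in this order, K has dimension 2 with simplices:

  0-simplices (8): [v_0], [v_1], [v_2], [v_3], [v_4], [v_5], [v_6], [v_7]
  1-simplices (24): (24 of them)
  2-simplices (16): (16 of them)

so the chain groups are C_0 ≅ Z^8, C_1 ≅ Z^24, C_2 ≅ Z^16.

Boundary ∂_1: C_1 → C_0 maps an edge to its endpoints' difference, ∂[p,q] = q − p.
The resulting 8×24 matrix has rank 7, and its Smith normal form has invariant factors (1,1,1,1,1,1,1).

Boundary ∂_2: C_2 → C_1 acts by ∂[p,q,r] = [q,r] − [p,r] + [p,q]. For instance
  ∂[v_0,v_3,v_4] = [v_3,v_4] − [v_0,v_4] + [v_0,v_3],
  ∂[v_1,v_2,v_4] = [v_2,v_4] − [v_1,v_4] + [v_1,v_2].
This gives a 24×16 integer matrix of rank 15; reducing to Smith normal form yields diagonal entries (1,1,1,1,1,1,1,1,1,1,1,1,1,1,1).

Computing H_k = (kernel of ∂_k) / (image of ∂_{k+1}):

  H_0: rank C_0 − rank ∂_1 = 8 − 7 = 1, and the invariant factors of ∂_1 are all 1, so H_0 ≅ Z.

H_0 = Z.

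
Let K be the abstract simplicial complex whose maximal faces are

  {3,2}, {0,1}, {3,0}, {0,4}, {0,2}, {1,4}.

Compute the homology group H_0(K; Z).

Order the vertices as 0 < 1 < 2 < 3 < 4. Listing each simplex with vertices in this order, K has dimension 1 with simplices:

  0-simplices (5): [0], [1], [2], [3], [4]
  1-simplices (6): [0,1], [0,2], [0,3], [0,4], [1,4], [2,3]

giving chain groups C_0 ≅ Z^5, C_1 ≅ Z^6.

∂_1: C_1 → C_0 is given by ∂[p,q] = [q] − [p].
As a 5×6 matrix over Z this has rank 4, with invariant factors (1,1,1,1).

From H_k ≅ ker(∂_k) / im(∂_{k+1}) we obtain:

  H_0: rank C_0 − rank ∂_1 = 5 − 4 = 1, and the invariant factors of ∂_1 are all 1, so H_0 = Z.

H_0 ≅ Z.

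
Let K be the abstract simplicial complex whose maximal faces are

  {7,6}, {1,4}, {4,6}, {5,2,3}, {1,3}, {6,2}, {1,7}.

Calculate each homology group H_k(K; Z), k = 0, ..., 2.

H_0 ≅ Z,  H_1 ≅ Z^2,  H_2 = 0.

Order the vertices as 1 < 2 < 3 < 4 < 5 < 6 < 7. Listing each simplex with vertices in this order, K has dimension 2 with simplices:

  0-simplices (7): [1], [2], [3], [4], [5], [6], [7]
  1-simplices (9): [1,3], [1,4], [1,7], [2,3], [2,5], [2,6], [3,5], [4,6], [6,7]
  2-simplices (1): [2,3,5]

giving chain groups C_0 ≅ Z^7, C_1 ≅ Z^9, C_2 ≅ Z^1.

Boundary ∂_1: C_1 → C_0 maps an edge to its endpoints' difference, ∂[p,q] = q − p. For instance
  ∂[6,7] = [7] − [6].
The 7×9 boundary matrix has rank 6 and Smith normal form diag(1,1,1,1,1,1).

Boundary ∂_2: C_2 → C_1 sends each 2-simplex [p,q,r] to [q,r] − [p,r] + [p,q]. For instance
  ∂[2,3,5] = [3,5] − [2,5] + [2,3].
The resulting 9×1 matrix has rank 1, and its Smith normal form has invariant factors (1).

Reading off H_k = ker ∂_k / im ∂_{k+1}:

  H_0: rank C_0 − rank ∂_1 = 7 − 6 = 1, and the invariant factors of ∂_1 are all 1, so H_0 ≅ Z.
  H_1: rank ker ∂_1 − rank ∂_2 = (9 − 6) − 1 = 2, and the invariant factors of ∂_2 are all 1, so H_1 ≅ Z^2.
  H_2: rank ker ∂_2 − rank ∂_3 = (1 − 1) − 0 = 0, and there is no ∂_3, so H_2 ≅ 0.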